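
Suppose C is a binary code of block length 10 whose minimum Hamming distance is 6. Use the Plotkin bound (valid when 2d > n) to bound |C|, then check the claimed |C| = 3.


Plotkin bound M ≤ 6; given |C| = 3 ≤ bound (satisfied).

Check applicability: 2d = 12, n = 10.
2d − n = 2 > 0, so Plotkin applies.
Compute d/(2d−n) = 6/2 ≈ 3.0000.
⌊d/(2d−n)⌋ = 3.
Plotkin bound: M ≤ 2·3 = 6.
Given |C| = 3, check: satisfied.
This |C| is below the Plotkin bound.


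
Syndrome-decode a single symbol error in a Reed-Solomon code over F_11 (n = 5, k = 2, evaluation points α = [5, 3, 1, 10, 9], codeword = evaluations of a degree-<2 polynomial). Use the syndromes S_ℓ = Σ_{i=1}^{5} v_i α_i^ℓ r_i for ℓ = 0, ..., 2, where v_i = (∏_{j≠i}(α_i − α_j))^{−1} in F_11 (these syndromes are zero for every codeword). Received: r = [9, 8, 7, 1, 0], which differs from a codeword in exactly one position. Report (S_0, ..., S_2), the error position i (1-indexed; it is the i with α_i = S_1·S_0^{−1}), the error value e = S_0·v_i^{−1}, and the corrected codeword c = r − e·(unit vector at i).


S = (4, 7, 4), error at position 4, error magnitude e = 6, c = [9, 8, 7, 6, 0].

Step 1: column multipliers v_i = (∏_{j≠i}(α_i − α_j))^{−1} mod 11.
  i = 1 (α = 5): (5−3)(5−1)(5−10)(5−9) = 2·4·(−5)·(−4) = 160 ≡ 6, so v_1 = 6^{−1} = 2 (mod 11).
  i = 2 (α = 3): (3−5)(3−1)(3−10)(3−9) = (−2)·2·(−7)·(−6) = −168 ≡ 8, so v_2 = 8^{−1} = 7 (mod 11).
  i = 3 (α = 1): (1−5)(1−3)(1−10)(1−9) = (−4)·(−2)·(−9)·(−8) = 576 ≡ 4, so v_3 = 4^{−1} = 3 (mod 11).
  i = 4 (α = 10): (10−5)(10−3)(10−1)(10−9) = 5·7·9·1 = 315 ≡ 7, so v_4 = 7^{−1} = 8 (mod 11).
  i = 5 (α = 9): (9−5)(9−3)(9−1)(9−10) = 4·6·8·(−1) = −192 ≡ 6, so v_5 = 6^{−1} = 2 (mod 11).
  v = [2, 7, 3, 8, 2].
Step 2: syndromes of r = [9, 8, 7, 1, 0] (all sums mod 11).
  S_0 = Σ v_i r_i = 2·9 + 7·8 + 3·7 + 8·1 + 2·0 = 103 ≡ 4.
  S_1 = Σ v_i α_i r_i = 2·5·9 + 7·3·8 + 3·1·7 + 8·10·1 + 2·9·0 = 359 ≡ 7.
  α_i^2 mod 11 = [3, 9, 1, 1, 4].
  S_2 = Σ v_i α_i^2 r_i = 2·3·9 + 7·9·8 + 3·1·7 + 8·1·1 + 2·4·0 = 587 ≡ 4.
  S = (4, 7, 4) ≠ 0, so r is not a codeword (an error is present).
Step 3: locate the error. For a single error e at position i, S_ℓ = v_i·e·α_i^ℓ, so α_err = S_1/S_0.
  S_0^{−1} = 4^{−1} = 3 (mod 11), so α_err = 7·3 = 21 ≡ 10 = α_4. Error position i = 4.
  Consistency check: S_2/S_1 = 4·8 = 32 ≡ 10 = α_err ✓ (single-error assumption holds).
Step 4: error magnitude e = S_0/v_4 = S_0·∏_{j≠4}(α_4 − α_j) = 4·7 = 28 ≡ 6 (mod 11).
Step 5: correct position 4: c_4 = r_4 − e = 1 − 6 ≡ 6 (mod 11). Hence c = [9, 8, 7, 6, 0].
  Check: interpolating c through the α_i gives m(x) = 1 + 6·x (degree < 2) with m(α_i) = c_i for every i, so c is indeed a codeword.


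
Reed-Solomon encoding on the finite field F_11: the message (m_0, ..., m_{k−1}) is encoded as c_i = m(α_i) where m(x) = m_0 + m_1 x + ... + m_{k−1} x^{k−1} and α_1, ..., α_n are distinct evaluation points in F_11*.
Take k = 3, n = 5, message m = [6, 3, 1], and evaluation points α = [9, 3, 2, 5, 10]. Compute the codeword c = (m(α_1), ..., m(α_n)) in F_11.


c = [4, 2, 5, 2, 4]

Message polynomial: m(x) = 6 + 3·x + 1·x^2 (mod 11).
For each evaluation point α_i, compute m(α_i) mod 11:
  α_1 = 9: Horner steps 1 → 1 → 4, so m(9) = 4.
  α_2 = 3: Horner steps 1 → 6 → 2, so m(3) = 2.
  α_3 = 2: Horner steps 1 → 5 → 5, so m(2) = 5.
  α_4 = 5: Horner steps 1 → 8 → 2, so m(5) = 2.
  α_5 = 10: Horner steps 1 → 2 → 4, so m(10) = 4.
Codeword c = [4, 2, 5, 2, 4] ∈ F_11^5.


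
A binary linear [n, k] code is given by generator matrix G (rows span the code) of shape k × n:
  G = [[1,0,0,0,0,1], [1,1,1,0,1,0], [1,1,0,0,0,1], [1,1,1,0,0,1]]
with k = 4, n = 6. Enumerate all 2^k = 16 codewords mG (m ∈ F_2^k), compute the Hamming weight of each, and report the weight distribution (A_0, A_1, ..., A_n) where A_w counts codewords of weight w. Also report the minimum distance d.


Weight distribution: A_0 = 1, A_1 = 2, A_2 = 4, A_3 = 6, A_4 = 3. Minimum distance d = 1.

Enumerate all 2^4 = 16 messages m ∈ F_2^4.
For each, compute codeword c = mG in F_2^6, then tally its weight.
  m = 0000 → c = 000000, weight = 0.
  m = 1000 → c = 100001, weight = 2.
  m = 0100 → c = 111010, weight = 4.
  m = 1100 → c = 011011, weight = 4.
  m = 0010 → c = 110001, weight = 3.
  m = 1010 → c = 010000, weight = 1.
  m = 0110 → c = 001011, weight = 3.
  m = 1110 → c = 101010, weight = 3.
  m = 0001 → c = 111001, weight = 4.
  m = 1001 → c = 011000, weight = 2.
  m = 0101 → c = 000011, weight = 2.
  m = 1101 → c = 100010, weight = 2.
  m = 0011 → c = 001000, weight = 1.
  m = 1011 → c = 101001, weight = 3.
  m = 0111 → c = 110010, weight = 3.
  m = 1111 → c = 010011, weight = 3.
Tally weights:
  weight 0: 1 codewords.
  weight 1: 2 codewords.
  weight 2: 4 codewords.
  weight 3: 6 codewords.
  weight 4: 3 codewords.
Minimum distance d = smallest w > 0 with A_w > 0 = 1.
Sanity: Σ A_w = 16 = 2^4 = 16 ✓.


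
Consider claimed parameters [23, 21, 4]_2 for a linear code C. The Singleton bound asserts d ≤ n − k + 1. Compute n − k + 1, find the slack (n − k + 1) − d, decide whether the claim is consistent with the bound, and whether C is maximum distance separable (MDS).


Singleton RHS = n − k + 1 = 3, slack = -1, bound violated (no such code; not MDS).

Singleton bound: d ≤ n − k + 1.
Here n = 23, k = 21, so n − k + 1 = 3.
Given d = 4, check d ≤ 3: NO.
Slack = (n − k + 1) − d = -1.
The slack is negative: d = 4 exceeds n − k + 1 = 3 by 1, so the Singleton bound is violated and no linear [23, 21, 4]_2 code can exist. In particular it is not MDS (MDS requires d = n − k + 1 exactly).
Description: the claimed parameters are [23, 21, 4]_2; such a code would be impossible (violates the Singleton bound).


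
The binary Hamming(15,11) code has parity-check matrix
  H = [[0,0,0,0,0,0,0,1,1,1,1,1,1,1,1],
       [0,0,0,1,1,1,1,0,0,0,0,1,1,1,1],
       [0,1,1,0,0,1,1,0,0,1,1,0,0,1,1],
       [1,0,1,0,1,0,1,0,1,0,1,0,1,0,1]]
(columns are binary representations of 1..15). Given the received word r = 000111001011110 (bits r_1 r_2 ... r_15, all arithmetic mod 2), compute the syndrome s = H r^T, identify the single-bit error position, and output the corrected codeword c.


s = (1, 0, 1, 0)^T, error position = 10, corrected codeword c = 000111001111110

Compute s = H r^T mod 2 one row at a time:
  s_1 = 0 + 1 + 0 + 1 + 1 + 1 + 1 + 0 = 5 ≡ 1 (mod 2).
  s_2 = 1 + 1 + 1 + 0 + 1 + 1 + 1 + 0 = 6 ≡ 0 (mod 2).
  s_3 = 0 + 0 + 1 + 0 + 0 + 1 + 1 + 0 = 3 ≡ 1 (mod 2).
  s_4 = 0 + 0 + 1 + 0 + 1 + 1 + 1 + 0 = 4 ≡ 0 (mod 2).
s = (1, 0, 1, 0)^T — this equals column 10 of H (binary 1010), so error is at position 10.
Correct: flip bit 10 of r = 000111001011110 to get c = 000111001111110.


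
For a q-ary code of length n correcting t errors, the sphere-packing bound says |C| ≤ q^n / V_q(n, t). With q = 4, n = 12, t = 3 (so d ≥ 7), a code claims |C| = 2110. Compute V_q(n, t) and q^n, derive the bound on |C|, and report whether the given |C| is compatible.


V_q(n, t) = 6571, q^n = 16777216, Hamming bound = 2553, |C| = 2110 ≤ bound (satisfied).

Step 1: Compute V_q(n, t) = Σ_{j=0}^3 C(n, j) (q−1)^j.
  j = 0: C(12,0)·(3)^0 = 1·1 = 1.
  j = 1: C(12,1)·(3)^1 = 12·3 = 36.
  j = 2: C(12,2)·(3)^2 = 66·9 = 594.
  j = 3: C(12,3)·(3)^3 = 220·27 = 5940.
  V_q(n, t) = 1 + 36 + 594 + 5940 = 6571.
Step 2: q^n = 4^12 = 16777216.
Step 3: Hamming bound ⌊q^n / V_q(n,t)⌋ = ⌊16777216/6571⌋ = 2553.
Step 4: Compare |C| = 2110 to 2553: satisfied.
The claimed |C| lies below the Hamming bound.


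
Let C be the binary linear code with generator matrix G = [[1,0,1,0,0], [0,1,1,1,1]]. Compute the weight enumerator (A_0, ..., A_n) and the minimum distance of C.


Weight distribution: A_0 = 1, A_2 = 1, A_4 = 2. Minimum distance d = 2.

Enumerate all 2^2 = 4 messages m ∈ F_2^2.
For each, compute codeword c = mG in F_2^5, then tally its weight.
  m = 00 → c = 00000, weight = 0.
  m = 10 → c = 10100, weight = 2.
  m = 01 → c = 01111, weight = 4.
  m = 11 → c = 11011, weight = 4.
Tally weights:
  weight 0: 1 codewords.
  weight 2: 1 codewords.
  weight 4: 2 codewords.
Minimum distance d = smallest w > 0 with A_w > 0 = 2.
Sanity: Σ A_w = 4 = 2^2 = 4 ✓.


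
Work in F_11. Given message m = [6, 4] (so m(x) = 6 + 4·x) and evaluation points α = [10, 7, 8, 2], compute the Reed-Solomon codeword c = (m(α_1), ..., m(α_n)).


c = [2, 1, 5, 3]

Message polynomial: m(x) = 6 + 4·x (mod 11).
For each evaluation point α_i, compute m(α_i) mod 11:
  α_1 = 10: Horner steps 4 → 2, so m(10) = 2.
  α_2 = 7: Horner steps 4 → 1, so m(7) = 1.
  α_3 = 8: Horner steps 4 → 5, so m(8) = 5.
  α_4 = 2: Horner steps 4 → 3, so m(2) = 3.
Codeword c = [2, 1, 5, 3] ∈ F_11^4.


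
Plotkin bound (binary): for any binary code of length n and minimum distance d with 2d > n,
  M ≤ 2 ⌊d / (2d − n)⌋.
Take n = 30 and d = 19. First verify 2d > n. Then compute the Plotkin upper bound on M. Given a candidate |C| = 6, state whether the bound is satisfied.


Plotkin bound M ≤ 4; given |C| = 6 > bound (violated).

Check applicability: 2d = 38, n = 30.
2d − n = 8 > 0, so Plotkin applies.
Compute d/(2d−n) = 19/8 ≈ 2.3750.
⌊d/(2d−n)⌋ = 2.
Plotkin bound: M ≤ 2·2 = 4.
Given |C| = 6, check: VIOLATED.
This |C| is above the Plotkin bound, so no binary code with n = 30, d = 19 and 6 codewords exists.


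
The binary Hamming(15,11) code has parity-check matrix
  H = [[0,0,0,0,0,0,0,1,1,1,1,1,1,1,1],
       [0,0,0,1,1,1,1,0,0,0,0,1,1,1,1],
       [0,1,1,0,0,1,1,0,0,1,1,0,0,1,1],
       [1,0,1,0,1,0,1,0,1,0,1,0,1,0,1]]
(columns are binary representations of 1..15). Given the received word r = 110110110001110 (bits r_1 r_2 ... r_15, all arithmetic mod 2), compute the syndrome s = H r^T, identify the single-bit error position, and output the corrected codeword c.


s = (0, 0, 1, 0)^T, error position = 2, corrected codeword c = 100110110001110

Compute s = H r^T mod 2 one row at a time:
  s_1 = 1 + 0 + 0 + 0 + 1 + 1 + 1 + 0 = 4 ≡ 0 (mod 2).
  s_2 = 1 + 1 + 0 + 1 + 1 + 1 + 1 + 0 = 6 ≡ 0 (mod 2).
  s_3 = 1 + 0 + 0 + 1 + 0 + 0 + 1 + 0 = 3 ≡ 1 (mod 2).
  s_4 = 1 + 0 + 1 + 1 + 0 + 0 + 1 + 0 = 4 ≡ 0 (mod 2).
s = (0, 0, 1, 0)^T — this equals column 2 of H (binary 0010), so error is at position 2.
Correct: flip bit 2 of r = 110110110001110 to get c = 100110110001110.


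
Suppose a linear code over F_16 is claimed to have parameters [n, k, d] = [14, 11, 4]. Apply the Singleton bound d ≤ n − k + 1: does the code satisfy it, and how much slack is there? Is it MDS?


Singleton RHS = n − k + 1 = 4, slack = 0, bound satisfied, MDS.

Singleton bound: d ≤ n − k + 1.
Here n = 14, k = 11, so n − k + 1 = 4.
Given d = 4, check d ≤ 4: YES.
Slack = (n − k + 1) − d = 0.
The code is MDS (slack = 0).
Description: the claimed parameters are [14, 11, 4]_16; such a code would be MDS (meets Singleton bound).


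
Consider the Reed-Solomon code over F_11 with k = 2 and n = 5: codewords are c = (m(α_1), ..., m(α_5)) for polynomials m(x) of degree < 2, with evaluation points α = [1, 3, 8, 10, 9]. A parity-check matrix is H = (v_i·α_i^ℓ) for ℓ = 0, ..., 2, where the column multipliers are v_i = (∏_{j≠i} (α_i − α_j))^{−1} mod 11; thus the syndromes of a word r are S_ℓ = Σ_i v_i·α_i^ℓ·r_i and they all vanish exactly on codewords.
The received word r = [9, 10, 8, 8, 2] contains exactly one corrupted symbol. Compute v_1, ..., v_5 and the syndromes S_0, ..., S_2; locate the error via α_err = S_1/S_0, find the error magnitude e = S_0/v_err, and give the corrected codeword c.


S = (3, 2, 5), error at position 3, error magnitude e = 1, c = [9, 10, 7, 8, 2].

Step 1: column multipliers v_i = (∏_{j≠i}(α_i − α_j))^{−1} mod 11.
  i = 1 (α = 1): (1−3)(1−8)(1−10)(1−9) = (−2)·(−7)·(−9)·(−8) = 1008 ≡ 7, so v_1 = 7^{−1} = 8 (mod 11).
  i = 2 (α = 3): (3−1)(3−8)(3−10)(3−9) = 2·(−5)·(−7)·(−6) = −420 ≡ 9, so v_2 = 9^{−1} = 5 (mod 11).
  i = 3 (α = 8): (8−1)(8−3)(8−10)(8−9) = 7·5·(−2)·(−1) = 70 ≡ 4, so v_3 = 4^{−1} = 3 (mod 11).
  i = 4 (α = 10): (10−1)(10−3)(10−8)(10−9) = 9·7·2·1 = 126 ≡ 5, so v_4 = 5^{−1} = 9 (mod 11).
  i = 5 (α = 9): (9−1)(9−3)(9−8)(9−10) = 8·6·1·(−1) = −48 ≡ 7, so v_5 = 7^{−1} = 8 (mod 11).
  v = [8, 5, 3, 9, 8].
Step 2: syndromes of r = [9, 10, 8, 8, 2] (all sums mod 11).
  S_0 = Σ v_i r_i = 8·9 + 5·10 + 3·8 + 9·8 + 8·2 = 234 ≡ 3.
  S_1 = Σ v_i α_i r_i = 8·1·9 + 5·3·10 + 3·8·8 + 9·10·8 + 8·9·2 = 1278 ≡ 2.
  α_i^2 mod 11 = [1, 9, 9, 1, 4].
  S_2 = Σ v_i α_i^2 r_i = 8·1·9 + 5·9·10 + 3·9·8 + 9·1·8 + 8·4·2 = 874 ≡ 5.
  S = (3, 2, 5) ≠ 0, so r is not a codeword (an error is present).
Step 3: locate the error. For a single error e at position i, S_ℓ = v_i·e·α_i^ℓ, so α_err = S_1/S_0.
  S_0^{−1} = 3^{−1} = 4 (mod 11), so α_err = 2·4 = 8 ≡ 8 = α_3. Error position i = 3.
  Consistency check: S_2/S_1 = 5·6 = 30 ≡ 8 = α_err ✓ (single-error assumption holds).
Step 4: error magnitude e = S_0/v_3 = S_0·∏_{j≠3}(α_3 − α_j) = 3·4 = 12 ≡ 1 (mod 11).
Step 5: correct position 3: c_3 = r_3 − e = 8 − 1 ≡ 7 (mod 11). Hence c = [9, 10, 7, 8, 2].
  Check: interpolating c through the α_i gives m(x) = 3 + 6·x (degree < 2) with m(α_i) = c_i for every i, so c is indeed a codeword.


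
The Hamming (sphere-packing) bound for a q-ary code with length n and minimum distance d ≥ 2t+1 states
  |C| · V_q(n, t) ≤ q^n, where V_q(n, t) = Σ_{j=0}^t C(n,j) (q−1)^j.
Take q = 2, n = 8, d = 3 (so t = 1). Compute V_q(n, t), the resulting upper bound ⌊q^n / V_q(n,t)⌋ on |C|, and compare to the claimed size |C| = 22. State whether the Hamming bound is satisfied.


V_q(n, t) = 9, q^n = 256, Hamming bound = 28, |C| = 22 ≤ bound (satisfied).

Step 1: Compute V_q(n, t) = Σ_{j=0}^1 C(n, j) (q−1)^j.
  j = 0: C(8,0)·(1)^0 = 1·1 = 1.
  j = 1: C(8,1)·(1)^1 = 8·1 = 8.
  V_q(n, t) = 1 + 8 = 9.
Step 2: q^n = 2^8 = 256.
Step 3: Hamming bound ⌊q^n / V_q(n,t)⌋ = ⌊256/9⌋ = 28.
Step 4: Compare |C| = 22 to 28: satisfied.
The claimed |C| lies below the Hamming bound.


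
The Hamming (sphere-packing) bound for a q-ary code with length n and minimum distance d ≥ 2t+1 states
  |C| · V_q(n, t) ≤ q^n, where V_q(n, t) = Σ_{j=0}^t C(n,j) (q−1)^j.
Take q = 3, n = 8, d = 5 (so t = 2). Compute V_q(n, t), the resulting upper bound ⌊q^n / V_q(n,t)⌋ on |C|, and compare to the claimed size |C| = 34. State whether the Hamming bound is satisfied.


V_q(n, t) = 129, q^n = 6561, Hamming bound = 50, |C| = 34 ≤ bound (satisfied).

Step 1: Compute V_q(n, t) = Σ_{j=0}^2 C(n, j) (q−1)^j.
  j = 0: C(8,0)·(2)^0 = 1·1 = 1.
  j = 1: C(8,1)·(2)^1 = 8·2 = 16.
  j = 2: C(8,2)·(2)^2 = 28·4 = 112.
  V_q(n, t) = 1 + 16 + 112 = 129.
Step 2: q^n = 3^8 = 6561.
Step 3: Hamming bound ⌊q^n / V_q(n,t)⌋ = ⌊6561/129⌋ = 50.
Step 4: Compare |C| = 34 to 50: satisfied.
The claimed |C| lies below the Hamming bound.


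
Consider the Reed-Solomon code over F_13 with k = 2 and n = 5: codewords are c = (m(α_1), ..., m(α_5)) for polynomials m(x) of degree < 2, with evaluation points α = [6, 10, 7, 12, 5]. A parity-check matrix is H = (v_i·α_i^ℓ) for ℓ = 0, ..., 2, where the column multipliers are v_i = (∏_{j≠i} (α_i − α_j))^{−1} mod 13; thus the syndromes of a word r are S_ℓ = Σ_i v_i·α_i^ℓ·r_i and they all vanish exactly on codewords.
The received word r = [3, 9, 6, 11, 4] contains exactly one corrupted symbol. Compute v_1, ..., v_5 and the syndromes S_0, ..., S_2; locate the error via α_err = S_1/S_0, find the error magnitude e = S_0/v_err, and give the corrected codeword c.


S = (12, 7, 3), error at position 1, error magnitude e = 11, c = [5, 9, 6, 11, 4].

Step 1: column multipliers v_i = (∏_{j≠i}(α_i − α_j))^{−1} mod 13.
  i = 1 (α = 6): (6−10)(6−7)(6−12)(6−5) = (−4)·(−1)·(−6)·1 = −24 ≡ 2, so v_1 = 2^{−1} = 7 (mod 13).
  i = 2 (α = 10): (10−6)(10−7)(10−12)(10−5) = 4·3·(−2)·5 = −120 ≡ 10, so v_2 = 10^{−1} = 4 (mod 13).
  i = 3 (α = 7): (7−6)(7−10)(7−12)(7−5) = 1·(−3)·(−5)·2 = 30 ≡ 4, so v_3 = 4^{−1} = 10 (mod 13).
  i = 4 (α = 12): (12−6)(12−10)(12−7)(12−5) = 6·2·5·7 = 420 ≡ 4, so v_4 = 4^{−1} = 10 (mod 13).
  i = 5 (α = 5): (5−6)(5−10)(5−7)(5−12) = (−1)·(−5)·(−2)·(−7) = 70 ≡ 5, so v_5 = 5^{−1} = 8 (mod 13).
  v = [7, 4, 10, 10, 8].
Step 2: syndromes of r = [3, 9, 6, 11, 4] (all sums mod 13).
  S_0 = Σ v_i r_i = 7·3 + 4·9 + 10·6 + 10·11 + 8·4 = 259 ≡ 12.
  S_1 = Σ v_i α_i r_i = 7·6·3 + 4·10·9 + 10·7·6 + 10·12·11 + 8·5·4 = 2386 ≡ 7.
  α_i^2 mod 13 = [10, 9, 10, 1, 12].
  S_2 = Σ v_i α_i^2 r_i = 7·10·3 + 4·9·9 + 10·10·6 + 10·1·11 + 8·12·4 = 1628 ≡ 3.
  S = (12, 7, 3) ≠ 0, so r is not a codeword (an error is present).
Step 3: locate the error. For a single error e at position i, S_ℓ = v_i·e·α_i^ℓ, so α_err = S_1/S_0.
  S_0^{−1} = 12^{−1} = 12 (mod 13), so α_err = 7·12 = 84 ≡ 6 = α_1. Error position i = 1.
  Consistency check: S_2/S_1 = 3·2 = 6 ≡ 6 = α_err ✓ (single-error assumption holds).
Step 4: error magnitude e = S_0/v_1 = S_0·∏_{j≠1}(α_1 − α_j) = 12·2 = 24 ≡ 11 (mod 13).
Step 5: correct position 1: c_1 = r_1 − e = 3 − 11 ≡ 5 (mod 13). Hence c = [5, 9, 6, 11, 4].
  Check: interpolating c through the α_i gives m(x) = 12 + 1·x (degree < 2) with m(α_i) = c_i for every i, so c is indeed a codeword.


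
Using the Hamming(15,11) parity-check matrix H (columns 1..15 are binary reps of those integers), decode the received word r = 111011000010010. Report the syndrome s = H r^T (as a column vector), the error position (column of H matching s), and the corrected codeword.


s = (0, 1, 1, 0)^T, error position = 6, corrected codeword c = 111010000010010

Compute s = H r^T mod 2 one row at a time:
  s_1 = 0 + 0 + 0 + 1 + 0 + 0 + 1 + 0 = 2 ≡ 0 (mod 2).
  s_2 = 0 + 1 + 1 + 0 + 0 + 0 + 1 + 0 = 3 ≡ 1 (mod 2).
  s_3 = 1 + 1 + 1 + 0 + 0 + 1 + 1 + 0 = 5 ≡ 1 (mod 2).
  s_4 = 1 + 1 + 1 + 0 + 0 + 1 + 0 + 0 = 4 ≡ 0 (mod 2).
s = (0, 1, 1, 0)^T — this equals column 6 of H (binary 0110), so error is at position 6.
Correct: flip bit 6 of r = 111011000010010 to get c = 111010000010010.


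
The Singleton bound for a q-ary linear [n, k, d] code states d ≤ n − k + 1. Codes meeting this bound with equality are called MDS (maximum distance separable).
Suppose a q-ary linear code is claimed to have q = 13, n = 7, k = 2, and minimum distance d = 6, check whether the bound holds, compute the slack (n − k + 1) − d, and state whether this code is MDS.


Singleton RHS = n − k + 1 = 6, slack = 0, bound satisfied, MDS.

Singleton bound: d ≤ n − k + 1.
Here n = 7, k = 2, so n − k + 1 = 6.
Given d = 6, check d ≤ 6: YES.
Slack = (n − k + 1) − d = 0.
The code is MDS (slack = 0).
Description: the claimed parameters are [7, 2, 6]_13; such a code would be MDS (meets Singleton bound).


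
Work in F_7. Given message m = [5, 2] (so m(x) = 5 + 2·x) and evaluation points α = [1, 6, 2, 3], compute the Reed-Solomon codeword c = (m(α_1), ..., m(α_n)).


c = [0, 3, 2, 4]

Message polynomial: m(x) = 5 + 2·x (mod 7).
For each evaluation point α_i, compute m(α_i) mod 7:
  α_1 = 1: Horner steps 2 → 0, so m(1) = 0.
  α_2 = 6: Horner steps 2 → 3, so m(6) = 3.
  α_3 = 2: Horner steps 2 → 2, so m(2) = 2.
  α_4 = 3: Horner steps 2 → 4, so m(3) = 4.
Codeword c = [0, 3, 2, 4] ∈ F_7^4.


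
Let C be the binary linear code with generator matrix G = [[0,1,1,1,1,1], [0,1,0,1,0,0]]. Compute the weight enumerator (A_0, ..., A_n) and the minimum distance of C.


Weight distribution: A_0 = 1, A_2 = 1, A_3 = 1, A_5 = 1. Minimum distance d = 2.

Enumerate all 2^2 = 4 messages m ∈ F_2^2.
For each, compute codeword c = mG in F_2^6, then tally its weight.
  m = 00 → c = 000000, weight = 0.
  m = 10 → c = 011111, weight = 5.
  m = 01 → c = 010100, weight = 2.
  m = 11 → c = 001011, weight = 3.
Tally weights:
  weight 0: 1 codewords.
  weight 2: 1 codewords.
  weight 3: 1 codewords.
  weight 5: 1 codewords.
Minimum distance d = smallest w > 0 with A_w > 0 = 2.
Sanity: Σ A_w = 4 = 2^2 = 4 ✓.


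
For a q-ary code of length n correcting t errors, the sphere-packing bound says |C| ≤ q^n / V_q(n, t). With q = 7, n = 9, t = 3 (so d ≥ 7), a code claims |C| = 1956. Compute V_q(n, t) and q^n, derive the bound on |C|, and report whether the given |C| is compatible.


V_q(n, t) = 19495, q^n = 40353607, Hamming bound = 2069, |C| = 1956 ≤ bound (satisfied).

Step 1: Compute V_q(n, t) = Σ_{j=0}^3 C(n, j) (q−1)^j.
  j = 0: C(9,0)·(6)^0 = 1·1 = 1.
  j = 1: C(9,1)·(6)^1 = 9·6 = 54.
  j = 2: C(9,2)·(6)^2 = 36·36 = 1296.
  j = 3: C(9,3)·(6)^3 = 84·216 = 18144.
  V_q(n, t) = 1 + 54 + 1296 + 18144 = 19495.
Step 2: q^n = 7^9 = 40353607.
Step 3: Hamming bound ⌊q^n / V_q(n,t)⌋ = ⌊40353607/19495⌋ = 2069.
Step 4: Compare |C| = 1956 to 2069: satisfied.
The claimed |C| lies below the Hamming bound.


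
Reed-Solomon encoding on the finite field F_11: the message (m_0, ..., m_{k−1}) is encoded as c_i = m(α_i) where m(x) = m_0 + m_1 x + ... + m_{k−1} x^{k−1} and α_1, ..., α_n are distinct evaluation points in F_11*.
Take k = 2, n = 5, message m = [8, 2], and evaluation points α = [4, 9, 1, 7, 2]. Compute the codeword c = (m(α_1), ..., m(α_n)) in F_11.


c = [5, 4, 10, 0, 1]

Message polynomial: m(x) = 8 + 2·x (mod 11).
For each evaluation point α_i, compute m(α_i) mod 11:
  α_1 = 4: Horner steps 2 → 5, so m(4) = 5.
  α_2 = 9: Horner steps 2 → 4, so m(9) = 4.
  α_3 = 1: Horner steps 2 → 10, so m(1) = 10.
  α_4 = 7: Horner steps 2 → 0, so m(7) = 0.
  α_5 = 2: Horner steps 2 → 1, so m(2) = 1.
Codeword c = [5, 4, 10, 0, 1] ∈ F_11^5.


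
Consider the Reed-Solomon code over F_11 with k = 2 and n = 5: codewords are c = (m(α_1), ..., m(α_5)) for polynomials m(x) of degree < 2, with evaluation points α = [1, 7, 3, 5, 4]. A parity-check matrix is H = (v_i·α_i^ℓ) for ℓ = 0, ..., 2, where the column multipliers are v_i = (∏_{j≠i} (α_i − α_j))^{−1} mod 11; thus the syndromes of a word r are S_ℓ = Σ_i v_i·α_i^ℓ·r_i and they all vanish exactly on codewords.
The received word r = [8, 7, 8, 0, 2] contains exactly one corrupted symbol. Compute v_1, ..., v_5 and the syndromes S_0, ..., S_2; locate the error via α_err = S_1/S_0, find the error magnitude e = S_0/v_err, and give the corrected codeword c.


S = (8, 2, 6), error at position 3, error magnitude e = 4, c = [8, 7, 4, 0, 2].

Step 1: column multipliers v_i = (∏_{j≠i}(α_i − α_j))^{−1} mod 11.
  i = 1 (α = 1): (1−7)(1−3)(1−5)(1−4) = (−6)·(−2)·(−4)·(−3) = 144 ≡ 1, so v_1 = 1^{−1} = 1 (mod 11).
  i = 2 (α = 7): (7−1)(7−3)(7−5)(7−4) = 6·4·2·3 = 144 ≡ 1, so v_2 = 1^{−1} = 1 (mod 11).
  i = 3 (α = 3): (3−1)(3−7)(3−5)(3−4) = 2·(−4)·(−2)·(−1) = −16 ≡ 6, so v_3 = 6^{−1} = 2 (mod 11).
  i = 4 (α = 5): (5−1)(5−7)(5−3)(5−4) = 4·(−2)·2·1 = −16 ≡ 6, so v_4 = 6^{−1} = 2 (mod 11).
  i = 5 (α = 4): (4−1)(4−7)(4−3)(4−5) = 3·(−3)·1·(−1) = 9 ≡ 9, so v_5 = 9^{−1} = 5 (mod 11).
  v = [1, 1, 2, 2, 5].
Step 2: syndromes of r = [8, 7, 8, 0, 2] (all sums mod 11).
  S_0 = Σ v_i r_i = 1·8 + 1·7 + 2·8 + 2·0 + 5·2 = 41 ≡ 8.
  S_1 = Σ v_i α_i r_i = 1·1·8 + 1·7·7 + 2·3·8 + 2·5·0 + 5·4·2 = 145 ≡ 2.
  α_i^2 mod 11 = [1, 5, 9, 3, 5].
  S_2 = Σ v_i α_i^2 r_i = 1·1·8 + 1·5·7 + 2·9·8 + 2·3·0 + 5·5·2 = 237 ≡ 6.
  S = (8, 2, 6) ≠ 0, so r is not a codeword (an error is present).
Step 3: locate the error. For a single error e at position i, S_ℓ = v_i·e·α_i^ℓ, so α_err = S_1/S_0.
  S_0^{−1} = 8^{−1} = 7 (mod 11), so α_err = 2·7 = 14 ≡ 3 = α_3. Error position i = 3.
  Consistency check: S_2/S_1 = 6·6 = 36 ≡ 3 = α_err ✓ (single-error assumption holds).
Step 4: error magnitude e = S_0/v_3 = S_0·∏_{j≠3}(α_3 − α_j) = 8·6 = 48 ≡ 4 (mod 11).
Step 5: correct position 3: c_3 = r_3 − e = 8 − 4 ≡ 4 (mod 11). Hence c = [8, 7, 4, 0, 2].
  Check: interpolating c through the α_i gives m(x) = 10 + 9·x (degree < 2) with m(α_i) = c_i for every i, so c is indeed a codeword.


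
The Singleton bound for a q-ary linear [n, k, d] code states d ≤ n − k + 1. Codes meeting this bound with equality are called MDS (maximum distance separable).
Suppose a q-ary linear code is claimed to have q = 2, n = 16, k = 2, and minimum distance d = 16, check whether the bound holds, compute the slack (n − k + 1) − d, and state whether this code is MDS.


Singleton RHS = n − k + 1 = 15, slack = -1, bound violated (no such code; not MDS).

Singleton bound: d ≤ n − k + 1.
Here n = 16, k = 2, so n − k + 1 = 15.
Given d = 16, check d ≤ 15: NO.
Slack = (n − k + 1) − d = -1.
The slack is negative: d = 16 exceeds n − k + 1 = 15 by 1, so the Singleton bound is violated and no linear [16, 2, 16]_2 code can exist. In particular it is not MDS (MDS requires d = n − k + 1 exactly).
Description: the claimed parameters are [16, 2, 16]_2; such a code would be impossible (violates the Singleton bound).


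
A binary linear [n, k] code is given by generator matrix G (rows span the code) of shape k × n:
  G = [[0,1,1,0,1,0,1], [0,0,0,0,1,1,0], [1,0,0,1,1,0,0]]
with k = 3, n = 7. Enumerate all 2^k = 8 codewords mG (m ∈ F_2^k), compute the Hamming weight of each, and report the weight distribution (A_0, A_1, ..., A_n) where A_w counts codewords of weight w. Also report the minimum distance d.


Weight distribution: A_0 = 1, A_2 = 1, A_3 = 2, A_4 = 2, A_5 = 1, A_7 = 1. Minimum distance d = 2.

Enumerate all 2^3 = 8 messages m ∈ F_2^3.
For each, compute codeword c = mG in F_2^7, then tally its weight.
  m = 000 → c = 0000000, weight = 0.
  m = 100 → c = 0110101, weight = 4.
  m = 010 → c = 0000110, weight = 2.
  m = 110 → c = 0110011, weight = 4.
  m = 001 → c = 1001100, weight = 3.
  m = 101 → c = 1111001, weight = 5.
  m = 011 → c = 1001010, weight = 3.
  m = 111 → c = 1111111, weight = 7.
Tally weights:
  weight 0: 1 codewords.
  weight 2: 1 codewords.
  weight 3: 2 codewords.
  weight 4: 2 codewords.
  weight 5: 1 codewords.
  weight 7: 1 codewords.
Minimum distance d = smallest w > 0 with A_w > 0 = 2.
Sanity: Σ A_w = 8 = 2^3 = 8 ✓.


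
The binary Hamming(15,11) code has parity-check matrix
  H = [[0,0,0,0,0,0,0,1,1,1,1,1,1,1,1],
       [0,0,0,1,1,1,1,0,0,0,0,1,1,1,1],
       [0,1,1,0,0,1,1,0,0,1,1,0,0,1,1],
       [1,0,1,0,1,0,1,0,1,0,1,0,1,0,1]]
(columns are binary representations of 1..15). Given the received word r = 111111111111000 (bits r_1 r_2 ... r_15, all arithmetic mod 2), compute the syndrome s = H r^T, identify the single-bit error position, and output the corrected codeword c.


s = (1, 1, 0, 0)^T, error position = 12, corrected codeword c = 111111111110000

Compute s = H r^T mod 2 one row at a time:
  s_1 = 1 + 1 + 1 + 1 + 1 + 0 + 0 + 0 = 5 ≡ 1 (mod 2).
  s_2 = 1 + 1 + 1 + 1 + 1 + 0 + 0 + 0 = 5 ≡ 1 (mod 2).
  s_3 = 1 + 1 + 1 + 1 + 1 + 1 + 0 + 0 = 6 ≡ 0 (mod 2).
  s_4 = 1 + 1 + 1 + 1 + 1 + 1 + 0 + 0 = 6 ≡ 0 (mod 2).
s = (1, 1, 0, 0)^T — this equals column 12 of H (binary 1100), so error is at position 12.
Correct: flip bit 12 of r = 111111111111000 to get c = 111111111110000.


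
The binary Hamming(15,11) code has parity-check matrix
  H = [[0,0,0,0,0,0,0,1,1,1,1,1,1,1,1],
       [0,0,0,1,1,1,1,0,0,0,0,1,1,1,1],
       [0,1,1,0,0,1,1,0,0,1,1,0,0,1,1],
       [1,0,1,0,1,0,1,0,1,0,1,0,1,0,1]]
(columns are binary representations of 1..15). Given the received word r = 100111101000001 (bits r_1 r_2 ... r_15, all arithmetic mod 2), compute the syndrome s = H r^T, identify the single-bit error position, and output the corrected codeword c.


s = (0, 1, 1, 1)^T, error position = 7, corrected codeword c = 100111001000001

Compute s = H r^T mod 2 one row at a time:
  s_1 = 0 + 1 + 0 + 0 + 0 + 0 + 0 + 1 = 2 ≡ 0 (mod 2).
  s_2 = 1 + 1 + 1 + 1 + 0 + 0 + 0 + 1 = 5 ≡ 1 (mod 2).
  s_3 = 0 + 0 + 1 + 1 + 0 + 0 + 0 + 1 = 3 ≡ 1 (mod 2).
  s_4 = 1 + 0 + 1 + 1 + 1 + 0 + 0 + 1 = 5 ≡ 1 (mod 2).
s = (0, 1, 1, 1)^T — this equals column 7 of H (binary 0111), so error is at position 7.
Correct: flip bit 7 of r = 100111101000001 to get c = 100111001000001.


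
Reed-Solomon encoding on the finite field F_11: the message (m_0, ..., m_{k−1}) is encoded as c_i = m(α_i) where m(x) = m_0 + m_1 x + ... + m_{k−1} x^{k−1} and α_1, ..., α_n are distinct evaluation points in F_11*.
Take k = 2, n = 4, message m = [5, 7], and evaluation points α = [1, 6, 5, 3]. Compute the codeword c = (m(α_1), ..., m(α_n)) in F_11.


c = [1, 3, 7, 4]

Message polynomial: m(x) = 5 + 7·x (mod 11).
For each evaluation point α_i, compute m(α_i) mod 11:
  α_1 = 1: Horner steps 7 → 1, so m(1) = 1.
  α_2 = 6: Horner steps 7 → 3, so m(6) = 3.
  α_3 = 5: Horner steps 7 → 7, so m(5) = 7.
  α_4 = 3: Horner steps 7 → 4, so m(3) = 4.
Codeword c = [1, 3, 7, 4] ∈ F_11^4.


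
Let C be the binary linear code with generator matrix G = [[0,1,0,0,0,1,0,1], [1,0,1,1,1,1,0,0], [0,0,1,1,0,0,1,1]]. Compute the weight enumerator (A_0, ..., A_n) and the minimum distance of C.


Weight distribution: A_0 = 1, A_3 = 1, A_4 = 2, A_5 = 3, A_6 = 1. Minimum distance d = 3.

Enumerate all 2^3 = 8 messages m ∈ F_2^3.
For each, compute codeword c = mG in F_2^8, then tally its weight.
  m = 000 → c = 00000000, weight = 0.
  m = 100 → c = 01000101, weight = 3.
  m = 010 → c = 10111100, weight = 5.
  m = 110 → c = 11111001, weight = 6.
  m = 001 → c = 00110011, weight = 4.
  m = 101 → c = 01110110, weight = 5.
  m = 011 → c = 10001111, weight = 5.
  m = 111 → c = 11001010, weight = 4.
Tally weights:
  weight 0: 1 codewords.
  weight 3: 1 codewords.
  weight 4: 2 codewords.
  weight 5: 3 codewords.
  weight 6: 1 codewords.
Minimum distance d = smallest w > 0 with A_w > 0 = 3.
Sanity: Σ A_w = 8 = 2^3 = 8 ✓.


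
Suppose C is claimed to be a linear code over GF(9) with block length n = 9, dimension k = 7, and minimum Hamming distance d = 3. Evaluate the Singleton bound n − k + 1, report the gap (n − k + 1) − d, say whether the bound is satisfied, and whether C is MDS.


Singleton RHS = n − k + 1 = 3, slack = 0, bound satisfied, MDS.

Singleton bound: d ≤ n − k + 1.
Here n = 9, k = 7, so n − k + 1 = 3.
Given d = 3, check d ≤ 3: YES.
Slack = (n − k + 1) − d = 0.
The code is MDS (slack = 0).
Description: the claimed parameters are [9, 7, 3]_9; such a code would be MDS (meets Singleton bound).


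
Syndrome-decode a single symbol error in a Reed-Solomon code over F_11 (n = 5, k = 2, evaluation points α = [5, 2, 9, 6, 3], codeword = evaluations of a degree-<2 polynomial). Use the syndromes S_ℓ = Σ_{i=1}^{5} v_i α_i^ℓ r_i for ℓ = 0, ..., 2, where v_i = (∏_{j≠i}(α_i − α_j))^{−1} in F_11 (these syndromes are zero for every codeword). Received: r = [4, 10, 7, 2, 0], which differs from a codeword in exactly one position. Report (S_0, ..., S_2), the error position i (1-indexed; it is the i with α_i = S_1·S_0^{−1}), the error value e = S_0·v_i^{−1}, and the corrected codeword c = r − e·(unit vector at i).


S = (10, 8, 2), error at position 5, error magnitude e = 3, c = [4, 10, 7, 2, 8].

Step 1: column multipliers v_i = (∏_{j≠i}(α_i − α_j))^{−1} mod 11.
  i = 1 (α = 5): (5−2)(5−9)(5−6)(5−3) = 3·(−4)·(−1)·2 = 24 ≡ 2, so v_1 = 2^{−1} = 6 (mod 11).
  i = 2 (α = 2): (2−5)(2−9)(2−6)(2−3) = (−3)·(−7)·(−4)·(−1) = 84 ≡ 7, so v_2 = 7^{−1} = 8 (mod 11).
  i = 3 (α = 9): (9−5)(9−2)(9−6)(9−3) = 4·7·3·6 = 504 ≡ 9, so v_3 = 9^{−1} = 5 (mod 11).
  i = 4 (α = 6): (6−5)(6−2)(6−9)(6−3) = 1·4·(−3)·3 = −36 ≡ 8, so v_4 = 8^{−1} = 7 (mod 11).
  i = 5 (α = 3): (3−5)(3−2)(3−9)(3−6) = (−2)·1·(−6)·(−3) = −36 ≡ 8, so v_5 = 8^{−1} = 7 (mod 11).
  v = [6, 8, 5, 7, 7].
Step 2: syndromes of r = [4, 10, 7, 2, 0] (all sums mod 11).
  S_0 = Σ v_i r_i = 6·4 + 8·10 + 5·7 + 7·2 + 7·0 = 153 ≡ 10.
  S_1 = Σ v_i α_i r_i = 6·5·4 + 8·2·10 + 5·9·7 + 7·6·2 + 7·3·0 = 679 ≡ 8.
  α_i^2 mod 11 = [3, 4, 4, 3, 9].
  S_2 = Σ v_i α_i^2 r_i = 6·3·4 + 8·4·10 + 5·4·7 + 7·3·2 + 7·9·0 = 574 ≡ 2.
  S = (10, 8, 2) ≠ 0, so r is not a codeword (an error is present).
Step 3: locate the error. For a single error e at position i, S_ℓ = v_i·e·α_i^ℓ, so α_err = S_1/S_0.
  S_0^{−1} = 10^{−1} = 10 (mod 11), so α_err = 8·10 = 80 ≡ 3 = α_5. Error position i = 5.
  Consistency check: S_2/S_1 = 2·7 = 14 ≡ 3 = α_err ✓ (single-error assumption holds).
Step 4: error magnitude e = S_0/v_5 = S_0·∏_{j≠5}(α_5 − α_j) = 10·8 = 80 ≡ 3 (mod 11).
Step 5: correct position 5: c_5 = r_5 − e = 0 − 3 ≡ 8 (mod 11). Hence c = [4, 10, 7, 2, 8].
  Check: interpolating c through the α_i gives m(x) = 3 + 9·x (degree < 2) with m(α_i) = c_i for every i, so c is indeed a codeword.


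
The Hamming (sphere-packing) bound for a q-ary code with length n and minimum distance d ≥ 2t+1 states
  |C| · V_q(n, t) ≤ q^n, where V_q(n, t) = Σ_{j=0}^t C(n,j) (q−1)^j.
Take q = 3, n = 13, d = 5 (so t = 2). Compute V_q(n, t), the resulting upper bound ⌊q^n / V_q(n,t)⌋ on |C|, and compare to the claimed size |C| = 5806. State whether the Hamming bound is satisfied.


V_q(n, t) = 339, q^n = 1594323, Hamming bound = 4703, |C| = 5806 > bound (violated).

Step 1: Compute V_q(n, t) = Σ_{j=0}^2 C(n, j) (q−1)^j.
  j = 0: C(13,0)·(2)^0 = 1·1 = 1.
  j = 1: C(13,1)·(2)^1 = 13·2 = 26.
  j = 2: C(13,2)·(2)^2 = 78·4 = 312.
  V_q(n, t) = 1 + 26 + 312 = 339.
Step 2: q^n = 3^13 = 1594323.
Step 3: Hamming bound ⌊q^n / V_q(n,t)⌋ = ⌊1594323/339⌋ = 4703.
Step 4: Compare |C| = 5806 to 4703: violated.
The claimed |C| lies above the Hamming bound, so no 3-ary code of length 13 with d ≥ 5 can have 5806 codewords.


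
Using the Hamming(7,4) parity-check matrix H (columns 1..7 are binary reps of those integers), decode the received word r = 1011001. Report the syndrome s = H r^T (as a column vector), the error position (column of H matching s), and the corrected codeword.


s = (0, 0, 1)^T, error position = 1, corrected codeword c = 0011001

Compute s = H r^T mod 2 one row at a time:
  s_1 = 1 + 0 + 0 + 1 = 2 ≡ 0 (mod 2).
  s_2 = 0 + 1 + 0 + 1 = 2 ≡ 0 (mod 2).
  s_3 = 1 + 1 + 0 + 1 = 3 ≡ 1 (mod 2).
s = (0, 0, 1)^T — this equals column 1 of H (binary 001), so error is at position 1.
Correct: flip bit 1 of r = 1011001 to get c = 0011001.


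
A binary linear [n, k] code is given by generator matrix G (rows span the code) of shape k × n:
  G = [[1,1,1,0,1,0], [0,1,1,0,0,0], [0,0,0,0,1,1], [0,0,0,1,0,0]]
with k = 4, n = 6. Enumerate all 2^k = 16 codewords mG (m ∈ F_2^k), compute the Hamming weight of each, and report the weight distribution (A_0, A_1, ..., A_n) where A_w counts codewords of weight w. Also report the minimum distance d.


Weight distribution: A_0 = 1, A_1 = 1, A_2 = 4, A_3 = 4, A_4 = 3, A_5 = 3. Minimum distance d = 1.

Enumerate all 2^4 = 16 messages m ∈ F_2^4.
For each, compute codeword c = mG in F_2^6, then tally its weight.
  m = 0000 → c = 000000, weight = 0.
  m = 1000 → c = 111010, weight = 4.
  m = 0100 → c = 011000, weight = 2.
  m = 1100 → c = 100010, weight = 2.
  m = 0010 → c = 000011, weight = 2.
  m = 1010 → c = 111001, weight = 4.
  m = 0110 → c = 011011, weight = 4.
  m = 1110 → c = 100001, weight = 2.
  m = 0001 → c = 000100, weight = 1.
  m = 1001 → c = 111110, weight = 5.
  m = 0101 → c = 011100, weight = 3.
  m = 1101 → c = 100110, weight = 3.
  m = 0011 → c = 000111, weight = 3.
  m = 1011 → c = 111101, weight = 5.
  m = 0111 → c = 011111, weight = 5.
  m = 1111 → c = 100101, weight = 3.
Tally weights:
  weight 0: 1 codewords.
  weight 1: 1 codewords.
  weight 2: 4 codewords.
  weight 3: 4 codewords.
  weight 4: 3 codewords.
  weight 5: 3 codewords.
Minimum distance d = smallest w > 0 with A_w > 0 = 1.
Sanity: Σ A_w = 16 = 2^4 = 16 ✓.


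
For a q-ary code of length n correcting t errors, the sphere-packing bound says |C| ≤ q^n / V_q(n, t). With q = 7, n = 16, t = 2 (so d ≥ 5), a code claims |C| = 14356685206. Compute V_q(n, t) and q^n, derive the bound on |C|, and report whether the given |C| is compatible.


V_q(n, t) = 4417, q^n = 33232930569601, Hamming bound = 7523869270, |C| = 14356685206 > bound (violated).

Step 1: Compute V_q(n, t) = Σ_{j=0}^2 C(n, j) (q−1)^j.
  j = 0: C(16,0)·(6)^0 = 1·1 = 1.
  j = 1: C(16,1)·(6)^1 = 16·6 = 96.
  j = 2: C(16,2)·(6)^2 = 120·36 = 4320.
  V_q(n, t) = 1 + 96 + 4320 = 4417.
Step 2: q^n = 7^16 = 33232930569601.
Step 3: Hamming bound ⌊q^n / V_q(n,t)⌋ = ⌊33232930569601/4417⌋ = 7523869270.
Step 4: Compare |C| = 14356685206 to 7523869270: violated.
The claimed |C| lies above the Hamming bound, so no 7-ary code of length 16 with d ≥ 5 can have 14356685206 codewords.


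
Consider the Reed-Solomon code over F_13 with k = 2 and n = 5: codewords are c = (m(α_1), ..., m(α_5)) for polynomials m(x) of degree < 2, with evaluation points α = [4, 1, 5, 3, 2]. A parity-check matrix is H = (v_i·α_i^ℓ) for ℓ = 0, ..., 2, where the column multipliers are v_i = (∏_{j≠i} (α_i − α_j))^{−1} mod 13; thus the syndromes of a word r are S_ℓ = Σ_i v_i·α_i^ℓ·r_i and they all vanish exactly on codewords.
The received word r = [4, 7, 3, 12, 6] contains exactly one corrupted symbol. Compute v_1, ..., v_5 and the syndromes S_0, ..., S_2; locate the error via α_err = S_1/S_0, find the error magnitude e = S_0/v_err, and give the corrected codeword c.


S = (5, 2, 6), error at position 4, error magnitude e = 7, c = [4, 7, 3, 5, 6].

Step 1: column multipliers v_i = (∏_{j≠i}(α_i − α_j))^{−1} mod 13.
  i = 1 (α = 4): (4−1)(4−5)(4−3)(4−2) = 3·(−1)·1·2 = −6 ≡ 7, so v_1 = 7^{−1} = 2 (mod 13).
  i = 2 (α = 1): (1−4)(1−5)(1−3)(1−2) = (−3)·(−4)·(−2)·(−1) = 24 ≡ 11, so v_2 = 11^{−1} = 6 (mod 13).
  i = 3 (α = 5): (5−4)(5−1)(5−3)(5−2) = 1·4·2·3 = 24 ≡ 11, so v_3 = 11^{−1} = 6 (mod 13).
  i = 4 (α = 3): (3−4)(3−1)(3−5)(3−2) = (−1)·2·(−2)·1 = 4 ≡ 4, so v_4 = 4^{−1} = 10 (mod 13).
  i = 5 (α = 2): (2−4)(2−1)(2−5)(2−3) = (−2)·1·(−3)·(−1) = −6 ≡ 7, so v_5 = 7^{−1} = 2 (mod 13).
  v = [2, 6, 6, 10, 2].
Step 2: syndromes of r = [4, 7, 3, 12, 6] (all sums mod 13).
  S_0 = Σ v_i r_i = 2·4 + 6·7 + 6·3 + 10·12 + 2·6 = 200 ≡ 5.
  S_1 = Σ v_i α_i r_i = 2·4·4 + 6·1·7 + 6·5·3 + 10·3·12 + 2·2·6 = 548 ≡ 2.
  α_i^2 mod 13 = [3, 1, 12, 9, 4].
  S_2 = Σ v_i α_i^2 r_i = 2·3·4 + 6·1·7 + 6·12·3 + 10·9·12 + 2·4·6 = 1410 ≡ 6.
  S = (5, 2, 6) ≠ 0, so r is not a codeword (an error is present).
Step 3: locate the error. For a single error e at position i, S_ℓ = v_i·e·α_i^ℓ, so α_err = S_1/S_0.
  S_0^{−1} = 5^{−1} = 8 (mod 13), so α_err = 2·8 = 16 ≡ 3 = α_4. Error position i = 4.
  Consistency check: S_2/S_1 = 6·7 = 42 ≡ 3 = α_err ✓ (single-error assumption holds).
Step 4: error magnitude e = S_0/v_4 = S_0·∏_{j≠4}(α_4 − α_j) = 5·4 = 20 ≡ 7 (mod 13).
Step 5: correct position 4: c_4 = r_4 − e = 12 − 7 ≡ 5 (mod 13). Hence c = [4, 7, 3, 5, 6].
  Check: interpolating c through the α_i gives m(x) = 8 + 12·x (degree < 2) with m(α_i) = c_i for every i, so c is indeed a codeword.


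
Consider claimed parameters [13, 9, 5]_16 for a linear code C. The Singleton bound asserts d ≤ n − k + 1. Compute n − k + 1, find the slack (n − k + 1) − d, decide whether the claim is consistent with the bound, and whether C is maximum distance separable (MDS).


Singleton RHS = n − k + 1 = 5, slack = 0, bound satisfied, MDS.

Singleton bound: d ≤ n − k + 1.
Here n = 13, k = 9, so n − k + 1 = 5.
Given d = 5, check d ≤ 5: YES.
Slack = (n − k + 1) − d = 0.
The code is MDS (slack = 0).
Description: the claimed parameters are [13, 9, 5]_16; such a code would be MDS (meets Singleton bound).
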